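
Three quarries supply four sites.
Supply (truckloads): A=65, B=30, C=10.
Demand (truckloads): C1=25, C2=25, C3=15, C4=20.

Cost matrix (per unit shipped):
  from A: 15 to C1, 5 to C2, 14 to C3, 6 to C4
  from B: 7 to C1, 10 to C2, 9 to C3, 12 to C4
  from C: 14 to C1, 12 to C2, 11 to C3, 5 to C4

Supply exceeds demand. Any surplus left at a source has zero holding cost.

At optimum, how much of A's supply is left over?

An optimal plan:
  A→C2: 25 × 5 = 125
  A→C4: 20 × 6 = 120
  B→C1: 25 × 7 = 175
  B→C3: 5 × 9 = 45
  C→C3: 10 × 11 = 110
Total cost = 575.
A ships 45 of its 65, leaving 20.

20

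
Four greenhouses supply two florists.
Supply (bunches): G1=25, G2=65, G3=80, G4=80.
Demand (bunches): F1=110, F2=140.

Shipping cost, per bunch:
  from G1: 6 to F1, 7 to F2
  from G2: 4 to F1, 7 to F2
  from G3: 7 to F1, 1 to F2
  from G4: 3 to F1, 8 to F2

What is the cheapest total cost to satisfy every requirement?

An optimal shipping plan:
  G1->F2: 25 × 7 = 175
  G2->F1: 30 × 4 = 120
  G2->F2: 35 × 7 = 245
  G3->F2: 80 × 1 = 80
  G4->F1: 80 × 3 = 240
Total = 175 + 120 + 245 + 80 + 240 = 860.

860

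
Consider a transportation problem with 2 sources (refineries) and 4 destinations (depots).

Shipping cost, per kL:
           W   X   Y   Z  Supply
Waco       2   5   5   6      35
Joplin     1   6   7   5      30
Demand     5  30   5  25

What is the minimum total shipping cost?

305

One minimum-cost allocation:
  Waco->X: 30 × 5 = 150
  Waco->Y: 5 × 5 = 25
  Joplin->W: 5 × 1 = 5
  Joplin->Z: 25 × 5 = 125
Total = 150 + 25 + 5 + 125 = 305.
(Supply check: Waco ships 35; Joplin ships 30.)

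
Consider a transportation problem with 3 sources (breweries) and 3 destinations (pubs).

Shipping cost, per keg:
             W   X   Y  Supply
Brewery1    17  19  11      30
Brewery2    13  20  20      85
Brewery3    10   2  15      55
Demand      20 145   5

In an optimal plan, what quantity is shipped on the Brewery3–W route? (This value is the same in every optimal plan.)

The minimum-cost plan:
  Brewery1–X: 25 × 19 = 475
  Brewery1–Y: 5 × 11 = 55
  Brewery2–W: 20 × 13 = 260
  Brewery2–X: 65 × 20 = 1300
  Brewery3–X: 55 × 2 = 110
Total cost = 2200.
The route Brewery3→W is not used.

0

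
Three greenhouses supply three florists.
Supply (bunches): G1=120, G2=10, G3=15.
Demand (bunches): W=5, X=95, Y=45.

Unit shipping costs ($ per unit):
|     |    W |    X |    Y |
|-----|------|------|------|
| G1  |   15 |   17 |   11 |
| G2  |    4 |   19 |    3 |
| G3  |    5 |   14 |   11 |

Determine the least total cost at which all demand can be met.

A cheapest plan:
  G1->X: 85 bunches
  G1->Y: 35 bunches
  G2->Y: 10 bunches
  G3->W: 5 bunches
  G3->X: 10 bunches
Total cost = $2025.

2025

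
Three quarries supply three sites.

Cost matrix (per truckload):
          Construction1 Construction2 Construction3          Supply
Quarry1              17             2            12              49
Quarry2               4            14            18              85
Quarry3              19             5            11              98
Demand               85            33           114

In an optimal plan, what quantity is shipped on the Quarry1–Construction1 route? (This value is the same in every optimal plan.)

0

Optimal shipments:
  Quarry1→Construction2: 33 truckloads
  Quarry1→Construction3: 16 truckloads
  Quarry2→Construction1: 85 truckloads
  Quarry3→Construction3: 98 truckloads
Total cost = 1676.
The route Quarry1→Construction1 is not used.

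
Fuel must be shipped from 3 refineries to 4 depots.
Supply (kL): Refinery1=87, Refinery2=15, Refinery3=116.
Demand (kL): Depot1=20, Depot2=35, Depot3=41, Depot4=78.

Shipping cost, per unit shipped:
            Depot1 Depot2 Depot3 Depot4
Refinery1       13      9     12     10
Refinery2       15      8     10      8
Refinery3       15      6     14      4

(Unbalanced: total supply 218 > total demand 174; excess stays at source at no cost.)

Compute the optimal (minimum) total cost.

1244

An optimal shipping plan:
  Refinery1->Depot1: 20 × 13 = 260
  Refinery1->Depot3: 26 × 12 = 312
  Refinery2->Depot3: 15 × 10 = 150
  Refinery3->Depot2: 35 × 6 = 210
  Refinery3->Depot4: 78 × 4 = 312
Total = 260 + 312 + 150 + 210 + 312 = 1244.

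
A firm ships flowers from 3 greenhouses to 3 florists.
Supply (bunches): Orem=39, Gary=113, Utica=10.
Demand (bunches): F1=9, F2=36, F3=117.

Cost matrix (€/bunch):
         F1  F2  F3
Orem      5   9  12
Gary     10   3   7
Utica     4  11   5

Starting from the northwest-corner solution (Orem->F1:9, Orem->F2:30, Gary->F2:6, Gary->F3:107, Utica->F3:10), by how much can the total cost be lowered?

Current plan cost = 9·5 + 30·9 + 6·3 + 107·7 + 10·5 = €1132.
Optimal plan:
  Orem→F1: 9 × €5 = €45
  Orem→F3: 30 × €12 = €360
  Gary→F2: 36 × €3 = €108
  Gary→F3: 77 × €7 = €539
  Utica→F3: 10 × €5 = €50
Optimal cost = €1102.
Saving = 1132 − 1102 = €30.

30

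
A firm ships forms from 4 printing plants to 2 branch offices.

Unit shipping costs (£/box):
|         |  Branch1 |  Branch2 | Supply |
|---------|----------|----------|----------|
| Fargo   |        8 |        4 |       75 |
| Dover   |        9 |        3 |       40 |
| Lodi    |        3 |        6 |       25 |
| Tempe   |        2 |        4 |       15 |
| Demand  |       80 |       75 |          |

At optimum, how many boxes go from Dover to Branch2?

The minimum-cost plan:
  Fargo->Branch1: 40 × £8 = £320
  Fargo->Branch2: 35 × £4 = £140
  Dover->Branch2: 40 × £3 = £120
  Lodi->Branch1: 25 × £3 = £75
  Tempe->Branch1: 15 × £2 = £30
Total cost = £685.
So Dover→Branch2 carries 40 boxes.

40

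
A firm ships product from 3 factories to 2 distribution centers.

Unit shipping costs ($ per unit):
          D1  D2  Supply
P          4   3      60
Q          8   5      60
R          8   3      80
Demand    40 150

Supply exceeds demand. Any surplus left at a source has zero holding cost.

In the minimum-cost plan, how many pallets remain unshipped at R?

An optimal plan:
  P–D1: 40 × $4 = $160
  P–D2: 20 × $3 = $60
  Q–D2: 50 × $5 = $250
  R–D2: 80 × $3 = $240
Total cost = $710.
R ships 80 of its 80, leaving 0.

0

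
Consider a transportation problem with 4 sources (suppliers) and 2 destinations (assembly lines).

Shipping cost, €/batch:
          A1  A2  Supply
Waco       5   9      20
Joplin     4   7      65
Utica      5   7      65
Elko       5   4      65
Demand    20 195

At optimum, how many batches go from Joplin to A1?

0

The minimum-cost plan:
  Waco to A1: 20 × €5 = €100
  Joplin to A2: 65 × €7 = €455
  Utica to A2: 65 × €7 = €455
  Elko to A2: 65 × €4 = €260
Total cost = €1270.
The route Joplin→A1 is not used.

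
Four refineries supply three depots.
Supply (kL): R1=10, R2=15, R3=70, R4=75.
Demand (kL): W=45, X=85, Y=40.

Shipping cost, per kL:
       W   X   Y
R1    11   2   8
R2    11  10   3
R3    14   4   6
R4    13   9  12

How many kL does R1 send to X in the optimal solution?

Solving gives:
  R1 to X: 10 × 2 = 20
  R2 to Y: 15 × 3 = 45
  R3 to X: 45 × 4 = 180
  R3 to Y: 25 × 6 = 150
  R4 to W: 45 × 13 = 585
  R4 to X: 30 × 9 = 270
Total cost = 1250.
So R1→X carries 10 kL.

10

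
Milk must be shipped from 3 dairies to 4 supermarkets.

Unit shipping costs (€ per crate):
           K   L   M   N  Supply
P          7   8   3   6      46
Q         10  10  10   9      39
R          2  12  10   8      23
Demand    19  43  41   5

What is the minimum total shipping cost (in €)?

621

A cheapest plan:
  P–L: 4 × €8 = €32
  P–M: 41 × €3 = €123
  P–N: 1 × €6 = €6
  Q–L: 39 × €10 = €390
  R–K: 19 × €2 = €38
  R–N: 4 × €8 = €32
Total = 32 + 123 + 6 + 390 + 38 + 32 = €621.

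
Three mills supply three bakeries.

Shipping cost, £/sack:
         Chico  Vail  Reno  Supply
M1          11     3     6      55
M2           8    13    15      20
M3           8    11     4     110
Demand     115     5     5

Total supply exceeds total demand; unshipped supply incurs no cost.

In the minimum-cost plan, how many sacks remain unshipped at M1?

An optimal plan:
  M1->Vail: 5 sacks
  M2->Chico: 20 sacks
  M3->Chico: 95 sacks
  M3->Reno: 5 sacks
Total cost = £955.
M1 ships 5 of its 55, leaving 50.

50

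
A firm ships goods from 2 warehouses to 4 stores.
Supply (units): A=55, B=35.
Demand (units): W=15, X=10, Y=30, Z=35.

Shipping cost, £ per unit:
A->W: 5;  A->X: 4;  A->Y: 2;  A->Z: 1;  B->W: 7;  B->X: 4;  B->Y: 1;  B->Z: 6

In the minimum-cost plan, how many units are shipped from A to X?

Optimal shipments:
  A–W: 15 × £5 = £75
  A–X: 5 × £4 = £20
  A–Z: 35 × £1 = £35
  B–X: 5 × £4 = £20
  B–Y: 30 × £1 = £30
Total cost = £180.
So A→X carries 5 units.

5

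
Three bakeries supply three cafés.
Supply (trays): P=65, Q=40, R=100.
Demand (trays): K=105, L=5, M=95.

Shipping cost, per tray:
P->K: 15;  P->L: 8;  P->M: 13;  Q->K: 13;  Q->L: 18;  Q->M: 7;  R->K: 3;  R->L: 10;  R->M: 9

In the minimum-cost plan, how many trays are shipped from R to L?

Solving gives:
  P→K: 5 trays
  P→L: 5 trays
  P→M: 55 trays
  Q→M: 40 trays
  R→K: 100 trays
Total cost = 1410.
The route R→L is not used.

0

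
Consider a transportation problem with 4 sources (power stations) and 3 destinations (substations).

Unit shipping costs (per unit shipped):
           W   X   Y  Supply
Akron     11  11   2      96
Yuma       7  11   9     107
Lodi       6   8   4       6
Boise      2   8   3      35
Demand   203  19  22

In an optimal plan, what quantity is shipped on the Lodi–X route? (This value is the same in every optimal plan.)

0

Solving gives:
  Akron–W: 55 × 11 = 605
  Akron–X: 19 × 11 = 209
  Akron–Y: 22 × 2 = 44
  Yuma–W: 107 × 7 = 749
  Lodi–W: 6 × 6 = 36
  Boise–W: 35 × 2 = 70
Total cost = 1713.
The route Lodi→X is not used.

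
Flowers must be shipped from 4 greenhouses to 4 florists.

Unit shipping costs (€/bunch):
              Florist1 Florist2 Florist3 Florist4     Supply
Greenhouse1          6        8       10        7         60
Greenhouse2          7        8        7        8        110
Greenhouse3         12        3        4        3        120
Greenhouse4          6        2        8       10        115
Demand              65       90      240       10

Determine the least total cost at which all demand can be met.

An optimal shipping plan:
  Greenhouse1 to Florist1: 50 bunches
  Greenhouse1 to Florist4: 10 bunches
  Greenhouse2 to Florist3: 110 bunches
  Greenhouse3 to Florist3: 120 bunches
  Greenhouse4 to Florist1: 15 bunches
  Greenhouse4 to Florist2: 90 bunches
  Greenhouse4 to Florist3: 10 bunches
Total cost = €1970.
(Supply check: Greenhouse1 ships 60; Greenhouse2 ships 110; Greenhouse3 ships 120; Greenhouse4 ships 115.)

1970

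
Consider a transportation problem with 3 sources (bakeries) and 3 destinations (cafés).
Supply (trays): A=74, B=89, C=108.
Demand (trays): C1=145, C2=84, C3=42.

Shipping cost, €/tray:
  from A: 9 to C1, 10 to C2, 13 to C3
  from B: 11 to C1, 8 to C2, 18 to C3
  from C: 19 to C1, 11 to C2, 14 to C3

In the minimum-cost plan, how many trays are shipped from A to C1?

Solving gives:
  A->C1: 74 × €9 = €666
  B->C1: 71 × €11 = €781
  B->C2: 18 × €8 = €144
  C->C2: 66 × €11 = €726
  C->C3: 42 × €14 = €588
Total cost = €2905.
So A→C1 carries 74 trays.

74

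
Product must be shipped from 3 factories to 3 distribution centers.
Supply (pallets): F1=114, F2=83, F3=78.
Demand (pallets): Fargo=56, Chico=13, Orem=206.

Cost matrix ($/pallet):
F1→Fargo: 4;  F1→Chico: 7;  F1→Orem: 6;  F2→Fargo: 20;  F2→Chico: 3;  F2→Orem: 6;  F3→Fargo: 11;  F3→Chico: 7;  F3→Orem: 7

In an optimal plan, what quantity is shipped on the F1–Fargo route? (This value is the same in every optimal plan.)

56

Solving gives:
  F1–Fargo: 56 pallets
  F1–Orem: 58 pallets
  F2–Chico: 13 pallets
  F2–Orem: 70 pallets
  F3–Orem: 78 pallets
Total cost = $1577.
So F1→Fargo carries 56 pallets.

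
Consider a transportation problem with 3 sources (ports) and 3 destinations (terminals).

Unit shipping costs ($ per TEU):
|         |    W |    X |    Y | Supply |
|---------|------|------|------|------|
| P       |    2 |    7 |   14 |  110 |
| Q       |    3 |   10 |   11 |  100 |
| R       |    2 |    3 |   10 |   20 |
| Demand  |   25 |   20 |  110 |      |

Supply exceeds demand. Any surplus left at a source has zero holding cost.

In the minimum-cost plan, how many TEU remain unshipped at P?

An optimal plan:
  P→W: 25 × $2 = $50
  P→X: 10 × $7 = $70
  Q→Y: 100 × $11 = $1100
  R→X: 10 × $3 = $30
  R→Y: 10 × $10 = $100
Total cost = $1350.
P ships 35 of its 110, leaving 75.

75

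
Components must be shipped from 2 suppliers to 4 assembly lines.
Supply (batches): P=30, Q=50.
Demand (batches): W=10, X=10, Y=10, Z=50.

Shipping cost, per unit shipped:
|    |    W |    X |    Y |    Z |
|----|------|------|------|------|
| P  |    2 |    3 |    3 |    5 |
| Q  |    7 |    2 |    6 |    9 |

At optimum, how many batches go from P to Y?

The minimum-cost plan:
  P–W: 10 × 2 = 20
  P–Z: 20 × 5 = 100
  Q–X: 10 × 2 = 20
  Q–Y: 10 × 6 = 60
  Q–Z: 30 × 9 = 270
Total cost = 470.
The route P→Y is not used.

0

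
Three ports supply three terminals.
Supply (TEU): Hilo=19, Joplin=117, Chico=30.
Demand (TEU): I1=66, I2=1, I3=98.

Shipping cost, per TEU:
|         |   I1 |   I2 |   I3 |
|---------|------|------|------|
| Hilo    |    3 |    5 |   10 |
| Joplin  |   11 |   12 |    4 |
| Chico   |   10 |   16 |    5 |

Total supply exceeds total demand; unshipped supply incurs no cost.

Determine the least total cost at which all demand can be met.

948

An optimal shipping plan:
  Hilo–I1: 19 × 3 = 57
  Joplin–I1: 17 × 11 = 187
  Joplin–I2: 1 × 12 = 12
  Joplin–I3: 98 × 4 = 392
  Chico–I1: 30 × 10 = 300
Total = 57 + 187 + 12 + 392 + 300 = 948.
(Supply check: Hilo ships 19; Joplin ships 116; Chico ships 30.)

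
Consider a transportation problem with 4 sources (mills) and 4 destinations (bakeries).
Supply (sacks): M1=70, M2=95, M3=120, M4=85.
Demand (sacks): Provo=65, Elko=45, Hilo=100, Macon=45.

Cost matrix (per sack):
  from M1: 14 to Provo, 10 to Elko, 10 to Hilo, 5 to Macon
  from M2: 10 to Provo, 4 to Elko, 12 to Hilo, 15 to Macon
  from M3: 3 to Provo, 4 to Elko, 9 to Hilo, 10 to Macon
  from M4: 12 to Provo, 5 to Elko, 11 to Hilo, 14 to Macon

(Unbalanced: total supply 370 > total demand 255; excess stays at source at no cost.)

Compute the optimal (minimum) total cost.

1565

Optimal allocation:
  M1→Hilo: 25 × 10 = 250
  M1→Macon: 45 × 5 = 225
  M2→Elko: 45 × 4 = 180
  M3→Provo: 65 × 3 = 195
  M3→Hilo: 55 × 9 = 495
  M4→Hilo: 20 × 11 = 220
Total = 250 + 225 + 180 + 195 + 495 + 220 = 1565.
(Supply check: M1 ships 70; M2 ships 45; M3 ships 120; M4 ships 20.)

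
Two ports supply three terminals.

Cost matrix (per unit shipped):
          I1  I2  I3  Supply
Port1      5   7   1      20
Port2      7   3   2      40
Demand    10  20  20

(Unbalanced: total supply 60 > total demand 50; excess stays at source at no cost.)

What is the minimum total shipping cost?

Optimal allocation:
  Port1–I1: 10 × 5 = 50
  Port1–I3: 10 × 1 = 10
  Port2–I2: 20 × 3 = 60
  Port2–I3: 10 × 2 = 20
Total = 50 + 10 + 60 + 20 = 140.
(Supply check: Port1 ships 20; Port2 ships 30.)

140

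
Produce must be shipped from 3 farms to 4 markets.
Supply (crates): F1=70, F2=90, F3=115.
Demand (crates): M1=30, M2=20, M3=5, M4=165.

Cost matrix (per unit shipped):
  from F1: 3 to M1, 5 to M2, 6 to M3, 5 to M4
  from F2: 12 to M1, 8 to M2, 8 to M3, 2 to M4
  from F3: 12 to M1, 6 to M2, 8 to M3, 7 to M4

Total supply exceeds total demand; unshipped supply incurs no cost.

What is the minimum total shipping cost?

875

One minimum-cost allocation:
  F1–M1: 30 × 3 = 90
  F1–M3: 5 × 6 = 30
  F1–M4: 35 × 5 = 175
  F2–M4: 90 × 2 = 180
  F3–M2: 20 × 6 = 120
  F3–M4: 40 × 7 = 280
Total = 90 + 30 + 175 + 180 + 120 + 280 = 875.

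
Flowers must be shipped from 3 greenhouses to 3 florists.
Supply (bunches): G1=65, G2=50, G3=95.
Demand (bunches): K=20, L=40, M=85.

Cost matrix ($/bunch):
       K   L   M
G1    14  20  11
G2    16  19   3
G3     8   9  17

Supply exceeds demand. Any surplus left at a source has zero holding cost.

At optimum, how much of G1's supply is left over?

An optimal plan:
  G1->M: 35 × $11 = $385
  G2->M: 50 × $3 = $150
  G3->K: 20 × $8 = $160
  G3->L: 40 × $9 = $360
Total cost = $1055.
G1 ships 35 of its 65, leaving 30.

30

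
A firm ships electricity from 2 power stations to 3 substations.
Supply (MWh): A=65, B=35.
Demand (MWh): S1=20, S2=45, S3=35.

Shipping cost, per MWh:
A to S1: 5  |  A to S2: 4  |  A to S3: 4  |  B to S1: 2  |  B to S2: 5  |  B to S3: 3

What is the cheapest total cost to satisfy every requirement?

Optimal allocation:
  A to S2: 45 × 4 = 180
  A to S3: 20 × 4 = 80
  B to S1: 20 × 2 = 40
  B to S3: 15 × 3 = 45
Total = 180 + 80 + 40 + 45 = 345.

345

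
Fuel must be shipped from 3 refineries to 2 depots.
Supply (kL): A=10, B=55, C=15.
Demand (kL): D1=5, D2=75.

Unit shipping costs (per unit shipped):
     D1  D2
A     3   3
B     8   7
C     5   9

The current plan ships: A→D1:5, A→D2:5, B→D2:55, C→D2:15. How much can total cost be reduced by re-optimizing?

Current plan cost = 5·3 + 5·3 + 55·7 + 15·9 = 550.
Optimal plan:
  A→D2: 10 × 3 = 30
  B→D2: 55 × 7 = 385
  C→D1: 5 × 5 = 25
  C→D2: 10 × 9 = 90
Optimal cost = 530.
Saving = 550 − 530 = 20.

20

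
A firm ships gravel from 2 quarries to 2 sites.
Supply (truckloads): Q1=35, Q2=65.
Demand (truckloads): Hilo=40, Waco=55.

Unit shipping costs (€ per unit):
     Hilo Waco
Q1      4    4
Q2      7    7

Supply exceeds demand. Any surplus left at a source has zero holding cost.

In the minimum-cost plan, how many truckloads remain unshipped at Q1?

An optimal plan:
  Q1 to Hilo: 35 × €4 = €140
  Q2 to Hilo: 5 × €7 = €35
  Q2 to Waco: 55 × €7 = €385
Total cost = €560.
Q1 ships 35 of its 35, leaving 0.

0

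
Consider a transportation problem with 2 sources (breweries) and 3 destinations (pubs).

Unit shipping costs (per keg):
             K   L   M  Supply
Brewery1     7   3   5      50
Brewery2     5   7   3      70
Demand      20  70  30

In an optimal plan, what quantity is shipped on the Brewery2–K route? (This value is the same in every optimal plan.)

20

Optimal shipments:
  Brewery1→L: 50 kegs
  Brewery2→K: 20 kegs
  Brewery2→L: 20 kegs
  Brewery2→M: 30 kegs
Total cost = 480.
So Brewery2→K carries 20 kegs.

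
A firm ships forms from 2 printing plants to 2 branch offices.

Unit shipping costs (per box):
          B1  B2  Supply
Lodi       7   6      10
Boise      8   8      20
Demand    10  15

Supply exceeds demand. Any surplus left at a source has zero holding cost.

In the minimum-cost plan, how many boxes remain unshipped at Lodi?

0

Minimum-cost shipments:
  Lodi->B2: 10 × 6 = 60
  Boise->B1: 10 × 8 = 80
  Boise->B2: 5 × 8 = 40
Total cost = 180.
Lodi ships 10 of its 10, leaving 0.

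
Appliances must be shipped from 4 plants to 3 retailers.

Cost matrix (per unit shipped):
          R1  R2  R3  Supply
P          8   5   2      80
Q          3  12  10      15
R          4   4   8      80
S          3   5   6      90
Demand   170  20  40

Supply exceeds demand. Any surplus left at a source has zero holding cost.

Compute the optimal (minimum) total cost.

Optimal allocation:
  P->R2: 5 × 5 = 25
  P->R3: 40 × 2 = 80
  Q->R1: 15 × 3 = 45
  R->R1: 65 × 4 = 260
  R->R2: 15 × 4 = 60
  S->R1: 90 × 3 = 270
Total = 25 + 80 + 45 + 260 + 60 + 270 = 740.

740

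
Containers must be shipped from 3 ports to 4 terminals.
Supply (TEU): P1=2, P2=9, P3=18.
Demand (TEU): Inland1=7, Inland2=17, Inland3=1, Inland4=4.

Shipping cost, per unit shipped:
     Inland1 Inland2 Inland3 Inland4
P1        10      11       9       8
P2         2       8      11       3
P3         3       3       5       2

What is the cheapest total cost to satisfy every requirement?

One minimum-cost allocation:
  P1->Inland3: 1 TEU
  P1->Inland4: 1 TEU
  P2->Inland1: 7 TEU
  P2->Inland4: 2 TEU
  P3->Inland2: 17 TEU
  P3->Inland4: 1 TEU
Total cost = 90.
(Supply check: P1 ships 2; P2 ships 9; P3 ships 18.)

90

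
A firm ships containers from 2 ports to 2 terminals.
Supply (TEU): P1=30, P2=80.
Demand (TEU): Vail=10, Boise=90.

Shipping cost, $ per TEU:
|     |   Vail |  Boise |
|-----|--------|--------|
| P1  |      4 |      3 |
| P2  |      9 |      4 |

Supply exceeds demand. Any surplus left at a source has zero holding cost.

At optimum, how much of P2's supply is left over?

Minimum-cost shipments:
  P1→Vail: 10 × $4 = $40
  P1→Boise: 20 × $3 = $60
  P2→Boise: 70 × $4 = $280
Total cost = $380.
P2 ships 70 of its 80, leaving 10.

10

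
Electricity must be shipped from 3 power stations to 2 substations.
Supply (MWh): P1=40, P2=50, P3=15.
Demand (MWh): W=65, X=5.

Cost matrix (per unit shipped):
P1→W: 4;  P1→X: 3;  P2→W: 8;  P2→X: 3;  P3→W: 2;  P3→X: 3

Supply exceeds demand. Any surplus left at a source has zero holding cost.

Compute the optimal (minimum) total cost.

Optimal allocation:
  P1 to W: 40 × 4 = 160
  P2 to W: 10 × 8 = 80
  P2 to X: 5 × 3 = 15
  P3 to W: 15 × 2 = 30
Total = 160 + 80 + 15 + 30 = 285.

285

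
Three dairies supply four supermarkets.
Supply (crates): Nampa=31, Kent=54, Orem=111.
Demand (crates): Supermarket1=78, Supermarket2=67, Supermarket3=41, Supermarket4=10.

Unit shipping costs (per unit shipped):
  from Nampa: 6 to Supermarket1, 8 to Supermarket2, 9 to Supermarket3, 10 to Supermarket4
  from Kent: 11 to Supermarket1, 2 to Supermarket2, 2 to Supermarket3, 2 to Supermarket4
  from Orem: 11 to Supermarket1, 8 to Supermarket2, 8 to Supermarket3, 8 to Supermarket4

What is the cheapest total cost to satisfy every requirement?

1323

A cheapest plan:
  Nampa->Supermarket1: 31 × 6 = 186
  Kent->Supermarket2: 54 × 2 = 108
  Orem->Supermarket1: 47 × 11 = 517
  Orem->Supermarket2: 13 × 8 = 104
  Orem->Supermarket3: 41 × 8 = 328
  Orem->Supermarket4: 10 × 8 = 80
Total = 186 + 108 + 517 + 104 + 328 + 80 = 1323.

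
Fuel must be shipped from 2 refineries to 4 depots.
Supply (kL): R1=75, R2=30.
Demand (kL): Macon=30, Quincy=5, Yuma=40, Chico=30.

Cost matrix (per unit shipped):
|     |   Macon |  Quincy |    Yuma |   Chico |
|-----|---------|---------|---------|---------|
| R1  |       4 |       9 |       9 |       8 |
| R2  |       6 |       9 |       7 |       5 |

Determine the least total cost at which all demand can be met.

675

A cheapest plan:
  R1 to Macon: 30 × 4 = 120
  R1 to Quincy: 5 × 9 = 45
  R1 to Yuma: 40 × 9 = 360
  R2 to Chico: 30 × 5 = 150
Total = 120 + 45 + 360 + 150 = 675.
(Supply check: R1 ships 75; R2 ships 30.)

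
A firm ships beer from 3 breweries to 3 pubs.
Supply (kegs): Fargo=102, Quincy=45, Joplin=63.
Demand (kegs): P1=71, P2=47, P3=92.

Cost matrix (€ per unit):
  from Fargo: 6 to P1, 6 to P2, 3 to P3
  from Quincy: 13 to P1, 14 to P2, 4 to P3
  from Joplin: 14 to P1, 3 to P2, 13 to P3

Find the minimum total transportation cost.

One minimum-cost allocation:
  Fargo to P1: 55 × €6 = €330
  Fargo to P3: 47 × €3 = €141
  Quincy to P3: 45 × €4 = €180
  Joplin to P1: 16 × €14 = €224
  Joplin to P2: 47 × €3 = €141
Total = 330 + 141 + 180 + 224 + 141 = €1016.

1016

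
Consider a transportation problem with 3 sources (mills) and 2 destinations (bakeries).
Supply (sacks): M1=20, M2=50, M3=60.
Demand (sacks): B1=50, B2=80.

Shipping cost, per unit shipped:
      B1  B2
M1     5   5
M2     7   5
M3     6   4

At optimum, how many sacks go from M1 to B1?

The minimum-cost plan:
  M1–B1: 20 sacks
  M2–B2: 50 sacks
  M3–B1: 30 sacks
  M3–B2: 30 sacks
Total cost = 650.
So M1→B1 carries 20 sacks.

20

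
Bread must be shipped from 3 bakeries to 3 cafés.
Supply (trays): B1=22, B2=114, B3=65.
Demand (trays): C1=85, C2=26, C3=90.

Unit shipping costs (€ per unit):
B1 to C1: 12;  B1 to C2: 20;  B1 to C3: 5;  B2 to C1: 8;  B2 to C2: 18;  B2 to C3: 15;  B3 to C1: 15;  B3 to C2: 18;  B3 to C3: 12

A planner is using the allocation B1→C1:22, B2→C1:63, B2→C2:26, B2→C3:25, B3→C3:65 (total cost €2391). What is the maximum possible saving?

Current plan cost = 22·12 + 63·8 + 26·18 + 25·15 + 65·12 = €2391.
Optimal plan:
  B1->C3: 22 × €5 = €110
  B2->C1: 85 × €8 = €680
  B2->C2: 26 × €18 = €468
  B2->C3: 3 × €15 = €45
  B3->C3: 65 × €12 = €780
Optimal cost = €2083.
Saving = 2391 − 2083 = €308.

308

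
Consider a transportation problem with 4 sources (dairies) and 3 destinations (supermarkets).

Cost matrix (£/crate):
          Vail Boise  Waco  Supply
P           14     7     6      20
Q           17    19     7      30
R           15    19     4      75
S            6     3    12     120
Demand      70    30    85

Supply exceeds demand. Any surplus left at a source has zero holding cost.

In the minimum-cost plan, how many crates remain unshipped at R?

0

An optimal plan:
  P–Waco: 10 × £6 = £60
  R–Waco: 75 × £4 = £300
  S–Vail: 70 × £6 = £420
  S–Boise: 30 × £3 = £90
Total cost = £870.
R ships 75 of its 75, leaving 0.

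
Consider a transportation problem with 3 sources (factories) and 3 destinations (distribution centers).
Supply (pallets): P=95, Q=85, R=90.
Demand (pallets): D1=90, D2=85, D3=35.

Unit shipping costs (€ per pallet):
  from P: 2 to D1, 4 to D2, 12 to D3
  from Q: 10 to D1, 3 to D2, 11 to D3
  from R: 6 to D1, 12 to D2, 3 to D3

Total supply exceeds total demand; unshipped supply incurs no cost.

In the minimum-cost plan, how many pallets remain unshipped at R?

55

Minimum-cost shipments:
  P->D1: 90 × €2 = €180
  Q->D2: 85 × €3 = €255
  R->D3: 35 × €3 = €105
Total cost = €540.
R ships 35 of its 90, leaving 55.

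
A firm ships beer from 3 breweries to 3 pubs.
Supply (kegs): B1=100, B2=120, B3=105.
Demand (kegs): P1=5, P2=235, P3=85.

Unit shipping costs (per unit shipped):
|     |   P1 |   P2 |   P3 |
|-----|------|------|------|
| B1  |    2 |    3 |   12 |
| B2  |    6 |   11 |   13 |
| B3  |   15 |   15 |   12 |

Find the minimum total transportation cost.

An optimal shipping plan:
  B1 to P2: 100 × 3 = 300
  B2 to P1: 5 × 6 = 30
  B2 to P2: 115 × 11 = 1265
  B3 to P2: 20 × 15 = 300
  B3 to P3: 85 × 12 = 1020
Total = 300 + 30 + 1265 + 300 + 1020 = 2915.
(Supply check: B1 ships 100; B2 ships 120; B3 ships 105.)

2915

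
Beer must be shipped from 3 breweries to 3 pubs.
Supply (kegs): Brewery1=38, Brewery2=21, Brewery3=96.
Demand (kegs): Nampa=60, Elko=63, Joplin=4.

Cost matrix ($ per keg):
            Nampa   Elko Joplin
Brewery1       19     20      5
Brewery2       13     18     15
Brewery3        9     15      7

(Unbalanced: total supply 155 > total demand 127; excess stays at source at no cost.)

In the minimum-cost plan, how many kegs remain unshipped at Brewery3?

0

An optimal plan:
  Brewery1–Elko: 6 × $20 = $120
  Brewery1–Joplin: 4 × $5 = $20
  Brewery2–Elko: 21 × $18 = $378
  Brewery3–Nampa: 60 × $9 = $540
  Brewery3–Elko: 36 × $15 = $540
Total cost = $1598.
Brewery3 ships 96 of its 96, leaving 0.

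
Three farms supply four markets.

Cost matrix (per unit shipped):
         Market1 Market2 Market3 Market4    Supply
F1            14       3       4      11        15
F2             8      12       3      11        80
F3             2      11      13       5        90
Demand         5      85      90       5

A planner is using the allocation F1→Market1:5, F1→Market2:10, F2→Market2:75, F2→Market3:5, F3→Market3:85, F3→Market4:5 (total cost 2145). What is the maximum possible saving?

Current plan cost = 5·14 + 10·3 + 75·12 + 5·3 + 85·13 + 5·5 = 2145.
Optimal plan:
  F1->Market2: 5 crates
  F1->Market3: 10 crates
  F2->Market3: 80 crates
  F3->Market1: 5 crates
  F3->Market2: 80 crates
  F3->Market4: 5 crates
Optimal cost = 1210.
Saving = 2145 − 1210 = 935.

935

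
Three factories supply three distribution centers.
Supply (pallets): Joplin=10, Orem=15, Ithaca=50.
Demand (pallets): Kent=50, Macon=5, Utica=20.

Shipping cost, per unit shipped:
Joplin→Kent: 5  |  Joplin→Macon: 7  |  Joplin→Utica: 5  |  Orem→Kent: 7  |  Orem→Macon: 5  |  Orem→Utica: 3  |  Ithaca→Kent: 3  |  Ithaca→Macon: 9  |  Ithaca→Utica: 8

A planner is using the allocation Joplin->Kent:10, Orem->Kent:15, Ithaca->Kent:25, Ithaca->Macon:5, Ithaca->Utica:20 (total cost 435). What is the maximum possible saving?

180

Current plan cost = 10·5 + 15·7 + 25·3 + 5·9 + 20·8 = 435.
Optimal plan:
  Joplin→Macon: 5 × 7 = 35
  Joplin→Utica: 5 × 5 = 25
  Orem→Utica: 15 × 3 = 45
  Ithaca→Kent: 50 × 3 = 150
Optimal cost = 255.
Saving = 435 − 255 = 180.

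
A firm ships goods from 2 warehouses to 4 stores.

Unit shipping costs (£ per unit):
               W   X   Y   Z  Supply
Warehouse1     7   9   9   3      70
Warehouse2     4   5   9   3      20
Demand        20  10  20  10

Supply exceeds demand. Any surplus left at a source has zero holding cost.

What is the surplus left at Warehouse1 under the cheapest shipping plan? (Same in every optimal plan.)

30

Minimum-cost shipments:
  Warehouse1 to W: 10 × £7 = £70
  Warehouse1 to Y: 20 × £9 = £180
  Warehouse1 to Z: 10 × £3 = £30
  Warehouse2 to W: 10 × £4 = £40
  Warehouse2 to X: 10 × £5 = £50
Total cost = £370.
Warehouse1 ships 40 of its 70, leaving 30.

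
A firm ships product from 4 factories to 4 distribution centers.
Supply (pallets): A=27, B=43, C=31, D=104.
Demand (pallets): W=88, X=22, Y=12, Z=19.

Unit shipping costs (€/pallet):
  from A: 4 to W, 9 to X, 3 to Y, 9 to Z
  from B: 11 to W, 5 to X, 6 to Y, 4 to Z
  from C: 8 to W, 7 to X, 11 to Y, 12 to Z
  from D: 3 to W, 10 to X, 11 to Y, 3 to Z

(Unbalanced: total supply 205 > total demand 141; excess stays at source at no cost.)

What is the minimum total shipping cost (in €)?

470

A cheapest plan:
  A–Y: 12 pallets
  B–X: 22 pallets
  B–Z: 3 pallets
  D–W: 88 pallets
  D–Z: 16 pallets
Total cost = €470.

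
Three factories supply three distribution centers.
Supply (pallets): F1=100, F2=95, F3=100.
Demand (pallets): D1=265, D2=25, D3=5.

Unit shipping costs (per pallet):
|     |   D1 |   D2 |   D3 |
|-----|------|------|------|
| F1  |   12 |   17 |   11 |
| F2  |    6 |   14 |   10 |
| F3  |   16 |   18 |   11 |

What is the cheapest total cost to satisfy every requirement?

A cheapest plan:
  F1–D1: 100 × 12 = 1200
  F2–D1: 95 × 6 = 570
  F3–D1: 70 × 16 = 1120
  F3–D2: 25 × 18 = 450
  F3–D3: 5 × 11 = 55
Total = 1200 + 570 + 1120 + 450 + 55 = 3395.

3395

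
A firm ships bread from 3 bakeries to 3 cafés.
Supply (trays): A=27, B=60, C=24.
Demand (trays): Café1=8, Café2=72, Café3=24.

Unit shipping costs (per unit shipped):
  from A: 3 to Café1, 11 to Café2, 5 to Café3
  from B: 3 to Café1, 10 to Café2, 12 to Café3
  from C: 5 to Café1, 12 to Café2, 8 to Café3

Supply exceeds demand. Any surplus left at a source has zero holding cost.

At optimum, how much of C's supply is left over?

7

An optimal plan:
  A to Café1: 3 × 3 = 9
  A to Café3: 24 × 5 = 120
  B to Café2: 60 × 10 = 600
  C to Café1: 5 × 5 = 25
  C to Café2: 12 × 12 = 144
Total cost = 898.
C ships 17 of its 24, leaving 7.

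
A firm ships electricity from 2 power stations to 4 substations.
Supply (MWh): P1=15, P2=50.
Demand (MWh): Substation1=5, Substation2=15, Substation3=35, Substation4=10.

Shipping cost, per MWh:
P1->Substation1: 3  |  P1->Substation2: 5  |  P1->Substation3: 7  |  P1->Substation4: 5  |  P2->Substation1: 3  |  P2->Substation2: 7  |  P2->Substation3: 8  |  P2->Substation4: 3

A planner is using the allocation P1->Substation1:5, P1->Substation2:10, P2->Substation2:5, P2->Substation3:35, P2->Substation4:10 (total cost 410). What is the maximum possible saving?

10

Current plan cost = 5·3 + 10·5 + 5·7 + 35·8 + 10·3 = 410.
Optimal plan:
  P1->Substation2: 15 MWh
  P2->Substation1: 5 MWh
  P2->Substation3: 35 MWh
  P2->Substation4: 10 MWh
Optimal cost = 400.
Saving = 410 − 400 = 10.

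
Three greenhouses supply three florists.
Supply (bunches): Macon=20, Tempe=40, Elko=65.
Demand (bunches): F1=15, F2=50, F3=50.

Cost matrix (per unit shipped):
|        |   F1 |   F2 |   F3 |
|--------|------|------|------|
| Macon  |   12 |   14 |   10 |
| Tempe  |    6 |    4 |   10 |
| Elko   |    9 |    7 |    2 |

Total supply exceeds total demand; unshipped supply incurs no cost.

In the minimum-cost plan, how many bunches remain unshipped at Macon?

An optimal plan:
  Macon–F1: 10 bunches
  Tempe–F2: 40 bunches
  Elko–F1: 5 bunches
  Elko–F2: 10 bunches
  Elko–F3: 50 bunches
Total cost = 495.
Macon ships 10 of its 20, leaving 10.

10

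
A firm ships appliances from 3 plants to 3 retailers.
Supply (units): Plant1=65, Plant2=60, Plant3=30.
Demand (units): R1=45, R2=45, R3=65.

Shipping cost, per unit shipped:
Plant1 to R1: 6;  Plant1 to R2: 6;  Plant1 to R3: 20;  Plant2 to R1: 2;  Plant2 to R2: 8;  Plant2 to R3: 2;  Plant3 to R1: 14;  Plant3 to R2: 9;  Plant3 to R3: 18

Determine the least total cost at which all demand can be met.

A cheapest plan:
  Plant1 to R1: 45 × 6 = 270
  Plant1 to R2: 20 × 6 = 120
  Plant2 to R3: 60 × 2 = 120
  Plant3 to R2: 25 × 9 = 225
  Plant3 to R3: 5 × 18 = 90
Total = 270 + 120 + 120 + 225 + 90 = 825.

825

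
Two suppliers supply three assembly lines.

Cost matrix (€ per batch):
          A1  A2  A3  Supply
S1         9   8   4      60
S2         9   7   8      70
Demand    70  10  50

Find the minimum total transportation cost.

900

Optimal allocation:
  S1->A1: 10 × €9 = €90
  S1->A3: 50 × €4 = €200
  S2->A1: 60 × €9 = €540
  S2->A2: 10 × €7 = €70
Total = 90 + 200 + 540 + 70 = €900.
(Supply check: S1 ships 60; S2 ships 70.)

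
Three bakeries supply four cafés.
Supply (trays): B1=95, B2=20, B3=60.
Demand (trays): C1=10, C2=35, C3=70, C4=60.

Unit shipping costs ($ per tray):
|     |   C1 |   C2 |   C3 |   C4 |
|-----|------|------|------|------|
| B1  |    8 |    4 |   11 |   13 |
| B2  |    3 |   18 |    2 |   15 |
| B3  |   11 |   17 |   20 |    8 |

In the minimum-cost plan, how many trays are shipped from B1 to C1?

10

The minimum-cost plan:
  B1→C1: 10 trays
  B1→C2: 35 trays
  B1→C3: 50 trays
  B2→C3: 20 trays
  B3→C4: 60 trays
Total cost = $1290.
So B1→C1 carries 10 trays.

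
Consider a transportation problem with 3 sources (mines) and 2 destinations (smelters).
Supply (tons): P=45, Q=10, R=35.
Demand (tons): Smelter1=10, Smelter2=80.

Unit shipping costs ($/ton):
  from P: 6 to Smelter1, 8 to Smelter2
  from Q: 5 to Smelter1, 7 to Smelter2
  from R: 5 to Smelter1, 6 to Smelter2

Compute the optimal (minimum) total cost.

One minimum-cost allocation:
  P–Smelter1: 10 × $6 = $60
  P–Smelter2: 35 × $8 = $280
  Q–Smelter2: 10 × $7 = $70
  R–Smelter2: 35 × $6 = $210
Total = 60 + 280 + 70 + 210 = $620.

620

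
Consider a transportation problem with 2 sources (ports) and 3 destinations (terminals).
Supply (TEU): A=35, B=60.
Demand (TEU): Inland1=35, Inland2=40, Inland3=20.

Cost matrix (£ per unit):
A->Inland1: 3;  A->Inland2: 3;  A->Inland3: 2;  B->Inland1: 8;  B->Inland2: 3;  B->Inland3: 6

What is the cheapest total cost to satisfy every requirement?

An optimal shipping plan:
  A→Inland1: 35 × £3 = £105
  B→Inland2: 40 × £3 = £120
  B→Inland3: 20 × £6 = £120
Total = 105 + 120 + 120 = £345.
(Supply check: A ships 35; B ships 60.)

345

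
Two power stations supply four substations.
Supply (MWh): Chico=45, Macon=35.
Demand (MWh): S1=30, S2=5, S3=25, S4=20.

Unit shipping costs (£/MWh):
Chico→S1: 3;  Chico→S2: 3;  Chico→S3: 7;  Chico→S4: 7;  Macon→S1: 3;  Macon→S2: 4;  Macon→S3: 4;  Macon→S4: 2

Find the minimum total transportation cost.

One minimum-cost allocation:
  Chico->S1: 30 × £3 = £90
  Chico->S2: 5 × £3 = £15
  Chico->S3: 10 × £7 = £70
  Macon->S3: 15 × £4 = £60
  Macon->S4: 20 × £2 = £40
Total = 90 + 15 + 70 + 60 + 40 = £275.

275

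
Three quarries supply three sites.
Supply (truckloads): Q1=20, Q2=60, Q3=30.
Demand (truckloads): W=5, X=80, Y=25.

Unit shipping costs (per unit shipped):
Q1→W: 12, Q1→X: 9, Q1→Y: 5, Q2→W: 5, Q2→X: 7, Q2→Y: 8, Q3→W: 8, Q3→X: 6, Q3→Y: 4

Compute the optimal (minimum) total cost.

A cheapest plan:
  Q1→Y: 20 × 5 = 100
  Q2→W: 5 × 5 = 25
  Q2→X: 55 × 7 = 385
  Q3→X: 25 × 6 = 150
  Q3→Y: 5 × 4 = 20
Total = 100 + 25 + 385 + 150 + 20 = 680.

680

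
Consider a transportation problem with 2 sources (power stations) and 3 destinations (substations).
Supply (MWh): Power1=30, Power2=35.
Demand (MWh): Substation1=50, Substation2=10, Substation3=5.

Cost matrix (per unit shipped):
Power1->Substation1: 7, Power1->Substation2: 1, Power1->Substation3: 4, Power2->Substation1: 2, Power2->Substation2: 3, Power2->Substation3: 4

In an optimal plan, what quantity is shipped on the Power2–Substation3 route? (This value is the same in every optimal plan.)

0

The minimum-cost plan:
  Power1–Substation1: 15 × 7 = 105
  Power1–Substation2: 10 × 1 = 10
  Power1–Substation3: 5 × 4 = 20
  Power2–Substation1: 35 × 2 = 70
Total cost = 205.
The route Power2→Substation3 is not used.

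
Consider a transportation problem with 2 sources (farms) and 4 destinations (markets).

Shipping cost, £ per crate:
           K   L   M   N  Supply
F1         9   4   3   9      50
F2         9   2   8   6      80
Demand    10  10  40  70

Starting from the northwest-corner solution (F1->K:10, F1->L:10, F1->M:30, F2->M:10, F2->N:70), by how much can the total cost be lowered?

Current plan cost = 10·9 + 10·4 + 30·3 + 10·8 + 70·6 = £720.
Optimal plan:
  F1–K: 10 × £9 = £90
  F1–M: 40 × £3 = £120
  F2–L: 10 × £2 = £20
  F2–N: 70 × £6 = £420
Optimal cost = £650.
Saving = 720 − 650 = £70.

70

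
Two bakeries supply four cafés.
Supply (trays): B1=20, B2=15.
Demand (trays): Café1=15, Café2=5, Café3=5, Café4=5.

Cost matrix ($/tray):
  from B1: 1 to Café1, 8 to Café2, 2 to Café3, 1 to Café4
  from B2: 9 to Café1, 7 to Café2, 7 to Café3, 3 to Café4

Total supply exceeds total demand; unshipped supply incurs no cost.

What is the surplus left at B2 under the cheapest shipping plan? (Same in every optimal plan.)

Minimum-cost shipments:
  B1→Café1: 15 trays
  B1→Café3: 5 trays
  B2→Café2: 5 trays
  B2→Café4: 5 trays
Total cost = $75.
B2 ships 10 of its 15, leaving 5.

5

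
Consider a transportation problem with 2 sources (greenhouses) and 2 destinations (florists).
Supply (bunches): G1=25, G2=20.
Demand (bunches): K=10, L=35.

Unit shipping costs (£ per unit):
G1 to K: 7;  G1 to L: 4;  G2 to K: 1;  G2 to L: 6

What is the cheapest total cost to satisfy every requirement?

170

A cheapest plan:
  G1→L: 25 × £4 = £100
  G2→K: 10 × £1 = £10
  G2→L: 10 × £6 = £60
Total = 100 + 10 + 60 = £170.
(Supply check: G1 ships 25; G2 ships 20.)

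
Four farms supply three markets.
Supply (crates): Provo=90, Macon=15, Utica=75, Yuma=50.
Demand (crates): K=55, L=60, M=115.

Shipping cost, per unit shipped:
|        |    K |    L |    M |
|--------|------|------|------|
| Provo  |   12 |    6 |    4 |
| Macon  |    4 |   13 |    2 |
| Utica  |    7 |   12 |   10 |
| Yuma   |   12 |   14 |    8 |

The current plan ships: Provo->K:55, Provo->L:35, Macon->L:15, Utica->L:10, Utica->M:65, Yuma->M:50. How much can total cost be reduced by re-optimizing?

Current plan cost = 55·12 + 35·6 + 15·13 + 10·12 + 65·10 + 50·8 = 2235.
Optimal plan:
  Provo–L: 60 × 6 = 360
  Provo–M: 30 × 4 = 120
  Macon–M: 15 × 2 = 30
  Utica–K: 55 × 7 = 385
  Utica–M: 20 × 10 = 200
  Yuma–M: 50 × 8 = 400
Optimal cost = 1495.
Saving = 2235 − 1495 = 740.

740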